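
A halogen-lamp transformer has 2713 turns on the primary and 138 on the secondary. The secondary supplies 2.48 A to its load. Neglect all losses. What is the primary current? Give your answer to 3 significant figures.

For an ideal transformer I_p/I_s = N_s/N_p, so I_p = 2.48 × 138/2713 = 0.126 A.

I_p ≈ 0.126 A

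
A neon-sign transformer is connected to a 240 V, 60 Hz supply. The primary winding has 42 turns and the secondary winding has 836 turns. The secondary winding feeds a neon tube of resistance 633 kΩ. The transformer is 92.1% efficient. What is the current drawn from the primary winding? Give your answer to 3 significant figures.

I_p ≈ 0.163 A

V_s = 240 × 836/42 = 4777.1 V.
I_s = V_s/R = 4777.1/633000 = 0.0075468 A.
P_out = V_s I_s = 4777.1 × 0.0075468 = 36.052 W.
P_in = P_out/η = 36.052/0.921 = 39.145 W.
I_p = P_in/V_p = 39.145/240 = 0.163 A.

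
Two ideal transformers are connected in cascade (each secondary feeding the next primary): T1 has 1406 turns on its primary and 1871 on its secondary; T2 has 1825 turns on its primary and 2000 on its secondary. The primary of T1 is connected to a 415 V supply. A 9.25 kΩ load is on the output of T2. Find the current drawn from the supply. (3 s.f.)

I_supply ≈ 0.0954 A

Secondary of T1: V = 415.00 × 1871/1406 = 552.25 V.
Secondary of T2: V = 552.25 × 2000/1825 = 605.21 V.
I_load = 605.21/9250 = 0.065428 A, so P_out = 605.21 × 0.065428 = 39.597 W.
All ideal ⇒ P_in = P_out, so I_supply = 39.597/415 = 0.0954 A.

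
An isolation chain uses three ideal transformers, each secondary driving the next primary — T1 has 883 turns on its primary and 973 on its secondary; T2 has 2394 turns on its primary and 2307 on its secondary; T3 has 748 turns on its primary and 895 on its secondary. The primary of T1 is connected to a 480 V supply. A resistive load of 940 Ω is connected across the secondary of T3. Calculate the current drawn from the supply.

After T1: V = 480.00 × 973/883 = 528.92 V.
After T2: V = 528.92 × 2307/2394 = 509.70 V.
After T3: V = 509.70 × 895/748 = 609.87 V.
I_load = 609.87/940 = 0.64880 A, so P_out = 609.87 × 0.64880 = 395.68 W.
All ideal ⇒ P_in = P_out, so I_supply = 395.68/480 = 0.824 A.

I_supply ≈ 0.824 A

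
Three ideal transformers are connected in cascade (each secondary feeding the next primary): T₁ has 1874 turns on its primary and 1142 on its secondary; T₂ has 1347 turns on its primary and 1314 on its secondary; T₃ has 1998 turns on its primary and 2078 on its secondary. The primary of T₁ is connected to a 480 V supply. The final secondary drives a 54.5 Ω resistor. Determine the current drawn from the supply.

I_supply ≈ 3.37 A

Secondary of T₁: V = 480.00 × 1142/1874 = 292.51 V.
Secondary of T₂: V = 292.51 × 1314/1347 = 285.34 V.
Secondary of T₃: V = 285.34 × 2078/1998 = 296.77 V.
I_load = 296.77/54.5 = 5.4453 A, so P_out = 296.77 × 5.4453 = 1616.0 W.
All ideal ⇒ P_in = P_out, so I_supply = 1616.0/480 = 3.37 A.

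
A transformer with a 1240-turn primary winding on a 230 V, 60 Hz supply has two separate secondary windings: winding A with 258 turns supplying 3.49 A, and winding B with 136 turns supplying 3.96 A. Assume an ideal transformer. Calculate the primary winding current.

V_A = 230 × 258/1240 = 47.855 V; V_B = 230 × 136/1240 = 25.226 V.
P_out = V_A I_A + V_B I_B = 47.855×3.49 + 25.226×3.96 = 167.01 + 99.894 = 266.91 W.
Ideal ⇒ P_in = P_out, so I_p = P_out/V_p = 266.91/230 = 1.16 A.

I_p ≈ 1.16 A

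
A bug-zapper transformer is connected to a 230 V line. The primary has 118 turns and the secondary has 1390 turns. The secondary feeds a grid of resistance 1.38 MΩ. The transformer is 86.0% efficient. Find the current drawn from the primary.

I_p ≈ 0.0269 A

V_s = 230 × 1390/118 = 2709.3 V.
I_s = V_s/R = 2709.3/(1.38×10^6) = 0.0019633 A.
P_out = V_s I_s = 2709.3 × 0.0019633 = 5.3191 W.
P_in = P_out/η = 5.3191/0.860 = 6.1851 W.
I_p = P_in/V_p = 6.1851/230 = 0.0269 A.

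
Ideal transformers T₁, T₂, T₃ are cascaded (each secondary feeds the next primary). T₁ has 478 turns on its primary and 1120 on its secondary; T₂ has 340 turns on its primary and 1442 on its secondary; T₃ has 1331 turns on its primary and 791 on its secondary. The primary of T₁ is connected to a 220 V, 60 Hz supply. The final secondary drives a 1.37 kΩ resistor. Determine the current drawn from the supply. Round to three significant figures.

Secondary of T₁: V = 220.00 × 1120/478 = 515.48 V.
Secondary of T₂: V = 515.48 × 1442/340 = 2186.2 V.
Secondary of T₃: V = 2186.2 × 791/1331 = 1299.3 V.
I_load = 1299.3/1370 = 0.94837 A, so P_out = 1299.3 × 0.94837 = 1232.2 W.
All ideal ⇒ P_in = P_out, so I_supply = 1232.2/220 = 5.60 A.

I_supply ≈ 5.60 A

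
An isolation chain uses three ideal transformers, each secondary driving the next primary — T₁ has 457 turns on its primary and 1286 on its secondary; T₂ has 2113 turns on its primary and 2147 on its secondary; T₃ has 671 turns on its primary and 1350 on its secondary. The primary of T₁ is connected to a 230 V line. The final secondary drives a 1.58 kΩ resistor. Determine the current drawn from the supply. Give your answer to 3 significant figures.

I_supply ≈ 4.82 A

After T₁: V = 230.00 × 1286/457 = 647.22 V.
After T₂: V = 647.22 × 2147/2113 = 657.64 V.
After T₃: V = 657.64 × 1350/671 = 1323.1 V.
I_load = 1323.1/1580 = 0.83741 A, so P_out = 1323.1 × 0.83741 = 1108.0 W.
All ideal ⇒ P_in = P_out, so I_supply = 1108.0/230 = 4.82 A.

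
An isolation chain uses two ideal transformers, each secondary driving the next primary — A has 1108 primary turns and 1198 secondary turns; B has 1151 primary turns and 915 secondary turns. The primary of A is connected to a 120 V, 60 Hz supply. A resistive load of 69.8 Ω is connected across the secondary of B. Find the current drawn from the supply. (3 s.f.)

After A: V = 120.00 × 1198/1108 = 129.75 V.
After B: V = 129.75 × 915/1151 = 103.14 V.
I_load = 103.14/69.8 = 1.4777 A, so P_out = 103.14 × 1.4777 = 152.42 W.
All ideal ⇒ P_in = P_out, so I_supply = 152.42/120 = 1.27 A.

I_supply ≈ 1.27 A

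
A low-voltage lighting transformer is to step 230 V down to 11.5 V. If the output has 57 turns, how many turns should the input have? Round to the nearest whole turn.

N_in = 1140 turns

N_in/N_out = V_in/V_out, so N_in = 57 × 230/11.5 = 1140.0 ≈ 1140 turns.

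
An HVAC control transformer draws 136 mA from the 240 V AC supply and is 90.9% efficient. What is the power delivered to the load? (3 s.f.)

P_out ≈ 29.7 W

P_in = V_in I_in = 240 × 0.136 = 32.640 W.
P_out = η P_in = 0.909 × 32.640 = 29.7 W.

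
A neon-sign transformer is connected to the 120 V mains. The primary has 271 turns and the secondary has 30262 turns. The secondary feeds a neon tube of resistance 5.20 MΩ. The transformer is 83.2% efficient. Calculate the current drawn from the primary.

I_p ≈ 0.346 A

V_s = 120 × 30262/271 = 13400 V.
I_s = V_s/R = 13400/(5.20×10^6) = 0.0025770 A.
P_out = V_s I_s = 13400 × 0.0025770 = 34.532 W.
P_in = P_out/η = 34.532/0.832 = 41.504 W.
I_p = P_in/V_p = 41.504/120 = 0.346 A.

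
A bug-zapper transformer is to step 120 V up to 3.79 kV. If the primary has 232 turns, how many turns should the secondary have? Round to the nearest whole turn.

N_s/N_p = V_s/V_p, so N_s = 232 × 3790/120 = 7327.3 ≈ 7327 turns.

N_s = 7327 turns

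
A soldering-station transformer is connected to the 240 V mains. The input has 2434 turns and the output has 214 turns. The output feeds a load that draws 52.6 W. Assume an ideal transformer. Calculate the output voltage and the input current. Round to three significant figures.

V_out = V_in × N_out/N_in = 240 × 214/2434 = 21.101 V.
I_out = P/V_out = 52.6/21.101 = 2.4928 A.
I_in = I_out × N_out/N_in = 2.4928 × 214/2434 = 0.219 A.

V_out ≈ 21.1 V, I_in ≈ 0.219 A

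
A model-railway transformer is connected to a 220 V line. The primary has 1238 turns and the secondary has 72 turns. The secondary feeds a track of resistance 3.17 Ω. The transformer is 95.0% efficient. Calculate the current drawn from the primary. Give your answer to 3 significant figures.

I_p ≈ 0.247 A

V_s = 220 × 72/1238 = 12.795 V.
I_s = V_s/R = 12.795/3.17 = 4.0362 A.
P_out = V_s I_s = 12.795 × 4.0362 = 51.643 W.
P_in = P_out/η = 51.643/0.950 = 54.361 W.
I_p = P_in/V_p = 54.361/220 = 0.247 A.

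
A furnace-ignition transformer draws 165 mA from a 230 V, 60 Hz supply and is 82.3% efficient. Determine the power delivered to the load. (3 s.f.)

P_in = V_p I_p = 230 × 0.165 = 37.950 W.
P_out = η P_in = 0.823 × 37.950 = 31.2 W.

P_out ≈ 31.2 W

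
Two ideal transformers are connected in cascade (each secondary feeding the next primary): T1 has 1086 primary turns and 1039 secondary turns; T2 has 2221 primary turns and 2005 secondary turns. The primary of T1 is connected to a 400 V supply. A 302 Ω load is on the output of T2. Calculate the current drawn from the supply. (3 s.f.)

After T1: V = 400.00 × 1039/1086 = 382.69 V.
After T2: V = 382.69 × 2005/2221 = 345.47 V.
I_load = 345.47/302 = 1.1439 A, so P_out = 345.47 × 1.1439 = 395.20 W.
All ideal ⇒ P_in = P_out, so I_supply = 395.20/400 = 0.988 A.

I_supply ≈ 0.988 A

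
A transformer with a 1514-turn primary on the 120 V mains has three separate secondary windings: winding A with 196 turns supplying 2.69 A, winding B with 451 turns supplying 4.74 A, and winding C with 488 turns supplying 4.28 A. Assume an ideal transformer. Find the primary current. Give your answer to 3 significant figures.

V_A = 120 × 196/1514 = 15.535 V; V_B = 120 × 451/1514 = 35.746 V; V_C = 120 × 488/1514 = 38.679 V.
P_out = V_A I_A + V_B I_B + V_C I_C = 15.535×2.69 + 35.746×4.74 + 38.679×4.28 = 41.789 + 169.44 + 165.55 = 376.77 W.
Ideal ⇒ P_in = P_out, so I_p = P_out/V_p = 376.77/120 = 3.14 A.

I_p ≈ 3.14 A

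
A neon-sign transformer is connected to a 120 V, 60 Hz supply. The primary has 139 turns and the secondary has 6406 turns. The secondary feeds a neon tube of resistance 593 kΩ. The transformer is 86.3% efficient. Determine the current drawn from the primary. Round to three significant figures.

I_p ≈ 0.498 A

V_s = 120 × 6406/139 = 5530.4 V.
I_s = V_s/R = 5530.4/593000 = 0.0093261 A.
P_out = V_s I_s = 5530.4 × 0.0093261 = 51.577 W.
P_in = P_out/η = 51.577/0.863 = 59.764 W.
I_p = P_in/V_p = 59.764/120 = 0.498 A.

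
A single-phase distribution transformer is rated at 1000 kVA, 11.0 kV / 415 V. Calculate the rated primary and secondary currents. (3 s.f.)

I_p ≈ 90.9 A, I_s ≈ 2410 A

I_p = S/V_p = 1000000/11000 = 90.9 A.
I_s = S/V_s = 1000000/415 = 2410 A.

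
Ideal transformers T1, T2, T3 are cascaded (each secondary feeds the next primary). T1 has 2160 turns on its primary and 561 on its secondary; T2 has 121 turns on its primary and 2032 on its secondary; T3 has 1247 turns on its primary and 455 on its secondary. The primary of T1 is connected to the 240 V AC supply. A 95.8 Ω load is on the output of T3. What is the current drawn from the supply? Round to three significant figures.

After T1: V = 240.00 × 561/2160 = 62.333 V.
After T2: V = 62.333 × 2032/121 = 1046.8 V.
After T3: V = 1046.8 × 455/1247 = 381.95 V.
I_load = 381.95/95.8 = 3.9869 A, so P_out = 381.95 × 3.9869 = 1522.8 W.
All ideal ⇒ P_in = P_out, so I_supply = 1522.8/240 = 6.34 A.

I_supply ≈ 6.34 A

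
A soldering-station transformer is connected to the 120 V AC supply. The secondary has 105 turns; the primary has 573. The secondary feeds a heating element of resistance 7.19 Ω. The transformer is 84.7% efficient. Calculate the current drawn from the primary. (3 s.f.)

V_s = 120 × 105/573 = 21.990 V.
I_s = V_s/R = 21.990/7.19 = 3.0583 A.
P_out = V_s I_s = 21.990 × 3.0583 = 67.252 W.
P_in = P_out/η = 67.252/0.847 = 79.400 W.
I_p = P_in/V_p = 79.400/120 = 0.662 A.

I_p ≈ 0.662 A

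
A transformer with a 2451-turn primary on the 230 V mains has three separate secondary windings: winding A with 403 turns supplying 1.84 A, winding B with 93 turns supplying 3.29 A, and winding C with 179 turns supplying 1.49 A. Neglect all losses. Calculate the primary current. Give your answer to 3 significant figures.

I_p ≈ 0.536 A

V_A = 230 × 403/2451 = 37.817 V; V_B = 230 × 93/2451 = 8.7271 V; V_C = 230 × 179/2451 = 16.797 V.
P_out = V_A I_A + V_B I_B + V_C I_C = 37.817×1.84 + 8.7271×3.29 + 16.797×1.49 = 69.584 + 28.712 + 25.028 = 123.32 W.
Ideal ⇒ P_in = P_out, so I_p = P_out/V_p = 123.32/230 = 0.536 A.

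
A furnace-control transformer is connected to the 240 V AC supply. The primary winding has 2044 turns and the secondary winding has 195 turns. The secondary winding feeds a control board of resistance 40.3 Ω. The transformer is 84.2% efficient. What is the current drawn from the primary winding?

V_s = 240 × 195/2044 = 22.896 V.
I_s = V_s/R = 22.896/40.3 = 0.56815 A.
P_out = V_s I_s = 22.896 × 0.56815 = 13.008 W.
P_in = P_out/η = 13.008/0.842 = 15.449 W.
I_p = P_in/V_p = 15.449/240 = 0.0644 A.

I_p ≈ 0.0644 A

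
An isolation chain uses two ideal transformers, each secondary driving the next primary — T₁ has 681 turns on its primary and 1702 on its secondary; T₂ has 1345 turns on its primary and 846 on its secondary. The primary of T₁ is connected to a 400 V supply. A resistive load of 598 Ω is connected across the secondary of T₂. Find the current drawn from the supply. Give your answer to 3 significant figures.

I_supply ≈ 1.65 A

After T₁: V = 400.00 × 1702/681 = 999.71 V.
After T₂: V = 999.71 × 846/1345 = 628.81 V.
I_load = 628.81/598 = 1.0515 A, so P_out = 628.81 × 1.0515 = 661.21 W.
All ideal ⇒ P_in = P_out, so I_supply = 661.21/400 = 1.65 A.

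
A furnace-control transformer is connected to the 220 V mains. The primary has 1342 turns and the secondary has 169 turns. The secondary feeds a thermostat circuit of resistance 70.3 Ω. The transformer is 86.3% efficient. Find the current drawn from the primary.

I_p ≈ 0.0575 A

V_s = 220 × 169/1342 = 27.705 V.
I_s = V_s/R = 27.705/70.3 = 0.39410 A.
P_out = V_s I_s = 27.705 × 0.39410 = 10.918 W.
P_in = P_out/η = 10.918/0.863 = 12.652 W.
I_p = P_in/V_p = 12.652/220 = 0.0575 A.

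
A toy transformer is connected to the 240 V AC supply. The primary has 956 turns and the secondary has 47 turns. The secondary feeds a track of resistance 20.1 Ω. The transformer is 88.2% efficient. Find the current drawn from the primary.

V_s = 240 × 47/956 = 11.799 V.
I_s = V_s/R = 11.799/20.1 = 0.58702 A.
P_out = V_s I_s = 11.799 × 0.58702 = 6.9264 W.
P_in = P_out/η = 6.9264/0.882 = 7.8530 W.
I_p = P_in/V_p = 7.8530/240 = 0.0327 A.

I_p ≈ 0.0327 A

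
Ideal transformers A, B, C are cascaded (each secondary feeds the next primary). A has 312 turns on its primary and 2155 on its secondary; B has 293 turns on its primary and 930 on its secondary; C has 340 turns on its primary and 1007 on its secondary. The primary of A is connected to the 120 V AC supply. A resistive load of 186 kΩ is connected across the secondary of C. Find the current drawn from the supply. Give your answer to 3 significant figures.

I_supply ≈ 2.72 A

After A: V = 120.00 × 2155/312 = 828.85 V.
After B: V = 828.85 × 930/293 = 2630.8 V.
After C: V = 2630.8 × 1007/340 = 7791.8 V.
I_load = 7791.8/186000 = 0.041892 A, so P_out = 7791.8 × 0.041892 = 326.41 W.
All ideal ⇒ P_in = P_out, so I_supply = 326.41/120 = 2.72 A.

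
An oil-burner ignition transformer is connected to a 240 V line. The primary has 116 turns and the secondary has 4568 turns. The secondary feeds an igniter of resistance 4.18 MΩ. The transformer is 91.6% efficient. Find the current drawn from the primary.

I_p ≈ 0.0972 A

V_s = 240 × 4568/116 = 9451.0 V.
I_s = V_s/R = 9451.0/(4.18×10^6) = 0.0022610 A.
P_out = V_s I_s = 9451.0 × 0.0022610 = 21.369 W.
P_in = P_out/η = 21.369/0.916 = 23.329 W.
I_p = P_in/V_p = 23.329/240 = 0.0972 A.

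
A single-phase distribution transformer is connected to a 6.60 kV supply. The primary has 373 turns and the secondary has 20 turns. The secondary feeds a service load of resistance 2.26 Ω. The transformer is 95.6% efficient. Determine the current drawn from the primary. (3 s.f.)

V_s = 6600 × 20/373 = 353.89 V.
I_s = V_s/R = 353.89/2.26 = 156.59 A.
P_out = V_s I_s = 353.89 × 156.59 = 55414 W.
P_in = P_out/η = 55414/0.956 = 57965 W.
I_p = P_in/V_p = 57965/6600 = 8.78 A.

I_p ≈ 8.78 A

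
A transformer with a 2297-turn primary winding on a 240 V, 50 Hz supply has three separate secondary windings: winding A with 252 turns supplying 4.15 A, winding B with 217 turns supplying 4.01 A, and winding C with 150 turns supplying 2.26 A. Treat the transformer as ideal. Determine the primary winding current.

V_A = 240 × 252/2297 = 26.330 V; V_B = 240 × 217/2297 = 22.673 V; V_C = 240 × 150/2297 = 15.673 V.
P_out = V_A I_A + V_B I_B + V_C I_C = 26.330×4.15 + 22.673×4.01 + 15.673×2.26 = 109.27 + 90.919 + 35.420 = 235.61 W.
Ideal ⇒ P_in = P_out, so I_p = P_out/V_p = 235.61/240 = 0.982 A.

I_p ≈ 0.982 A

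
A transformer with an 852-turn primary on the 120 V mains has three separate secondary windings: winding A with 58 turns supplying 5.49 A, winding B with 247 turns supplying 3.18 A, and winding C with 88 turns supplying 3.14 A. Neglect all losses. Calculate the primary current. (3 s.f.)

I_p ≈ 1.62 A

V_A = 120 × 58/852 = 8.1690 V; V_B = 120 × 247/852 = 34.789 V; V_C = 120 × 88/852 = 12.394 V.
P_out = V_A I_A + V_B I_B + V_C I_C = 8.1690×5.49 + 34.789×3.18 + 12.394×3.14 = 44.848 + 110.63 + 38.918 = 194.39 W.
Ideal ⇒ P_in = P_out, so I_p = P_out/V_p = 194.39/120 = 1.62 A.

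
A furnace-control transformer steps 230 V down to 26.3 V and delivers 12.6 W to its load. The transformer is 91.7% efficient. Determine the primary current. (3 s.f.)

P_in = P_out/η = 12.6/0.917 = 13.740 W.
I_p = P_in/V_p = 13.740/230 = 0.0597 A.

I_p ≈ 0.0597 A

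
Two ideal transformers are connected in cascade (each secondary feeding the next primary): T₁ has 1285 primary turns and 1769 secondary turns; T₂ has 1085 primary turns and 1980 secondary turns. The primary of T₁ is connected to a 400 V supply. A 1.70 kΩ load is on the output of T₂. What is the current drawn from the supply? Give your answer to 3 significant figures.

I_supply ≈ 1.49 A

Secondary of T₁: V = 400.00 × 1769/1285 = 550.66 V.
Secondary of T₂: V = 550.66 × 1980/1085 = 1004.9 V.
I_load = 1004.9/1700 = 0.59111 A, so P_out = 1004.9 × 0.59111 = 594.01 W.
All ideal ⇒ P_in = P_out, so I_supply = 594.01/400 = 1.49 A.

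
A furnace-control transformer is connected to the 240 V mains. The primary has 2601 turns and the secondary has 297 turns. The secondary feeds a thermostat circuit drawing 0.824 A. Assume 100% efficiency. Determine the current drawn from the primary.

I_p ≈ 0.0941 A

For an ideal transformer I_p N_p = I_s N_s, so I_p = 0.824 × 297/2601 = 0.0941 A.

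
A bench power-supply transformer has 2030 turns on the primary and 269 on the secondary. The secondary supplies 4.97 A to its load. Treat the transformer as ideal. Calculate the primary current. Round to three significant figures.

For an ideal transformer I_p/I_s = N_s/N_p, so I_p = 4.97 × 269/2030 = 0.659 A.

I_p ≈ 0.659 A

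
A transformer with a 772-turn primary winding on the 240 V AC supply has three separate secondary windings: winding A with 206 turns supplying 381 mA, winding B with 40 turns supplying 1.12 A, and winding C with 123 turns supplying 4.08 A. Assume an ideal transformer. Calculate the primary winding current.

I_p ≈ 0.810 A

V_A = 240 × 206/772 = 64.041 V; V_B = 240 × 40/772 = 12.435 V; V_C = 240 × 123/772 = 38.238 V.
P_out = V_A I_A + V_B I_B + V_C I_C = 64.041×0.381 + 12.435×1.12 + 38.238×4.08 = 24.400 + 13.927 + 156.01 = 194.34 W.
Ideal ⇒ P_in = P_out, so I_p = P_out/V_p = 194.34/240 = 0.810 A.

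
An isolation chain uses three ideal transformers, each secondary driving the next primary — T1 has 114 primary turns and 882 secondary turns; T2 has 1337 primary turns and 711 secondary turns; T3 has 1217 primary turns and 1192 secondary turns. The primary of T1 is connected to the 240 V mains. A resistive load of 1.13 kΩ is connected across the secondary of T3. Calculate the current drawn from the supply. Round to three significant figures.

I_supply ≈ 3.45 A

Secondary of T1: V = 240.00 × 882/114 = 1856.8 V.
Secondary of T2: V = 1856.8 × 711/1337 = 987.45 V.
Secondary of T3: V = 987.45 × 1192/1217 = 967.16 V.
I_load = 967.16/1130 = 0.85589 A, so P_out = 967.16 × 0.85589 = 827.79 W.
All ideal ⇒ P_in = P_out, so I_supply = 827.79/240 = 3.45 A.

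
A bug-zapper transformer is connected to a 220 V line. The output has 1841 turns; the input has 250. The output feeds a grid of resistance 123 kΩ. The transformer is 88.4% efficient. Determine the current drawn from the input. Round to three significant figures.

V_out = 220 × 1841/250 = 1620.1 V.
I_out = V_out/R = 1620.1/123000 = 0.013171 A.
P_out = V_out I_out = 1620.1 × 0.013171 = 21.339 W.
P_in = P_out/η = 21.339/0.884 = 24.139 W.
I_in = P_in/V_in = 24.139/220 = 0.110 A.

I_in ≈ 0.110 A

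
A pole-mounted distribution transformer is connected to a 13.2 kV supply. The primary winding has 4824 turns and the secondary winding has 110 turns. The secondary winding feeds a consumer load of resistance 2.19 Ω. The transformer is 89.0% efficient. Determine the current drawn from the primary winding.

V_s = 13200 × 110/4824 = 301.00 V.
I_s = V_s/R = 301.00/2.19 = 137.44 A.
P_out = V_s I_s = 301.00 × 137.44 = 41369 W.
P_in = P_out/η = 41369/0.890 = 46482 W.
I_p = P_in/V_p = 46482/13200 = 3.52 A.

I_p ≈ 3.52 A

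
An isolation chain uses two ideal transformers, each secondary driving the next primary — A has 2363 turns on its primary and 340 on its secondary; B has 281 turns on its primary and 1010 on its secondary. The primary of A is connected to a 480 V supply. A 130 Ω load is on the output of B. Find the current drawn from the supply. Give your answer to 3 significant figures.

After A: V = 480.00 × 340/2363 = 69.065 V.
After B: V = 69.065 × 1010/281 = 248.24 V.
I_load = 248.24/130 = 1.9095 A, so P_out = 248.24 × 1.9095 = 474.02 W.
All ideal ⇒ P_in = P_out, so I_supply = 474.02/480 = 0.988 A.

I_supply ≈ 0.988 A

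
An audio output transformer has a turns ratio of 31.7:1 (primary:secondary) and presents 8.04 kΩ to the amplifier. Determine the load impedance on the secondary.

Z_s ≈ 8.00 Ω

Z_s = Z_p/(N_p/N_s)² = 8040/31.7² = 8.00 Ω.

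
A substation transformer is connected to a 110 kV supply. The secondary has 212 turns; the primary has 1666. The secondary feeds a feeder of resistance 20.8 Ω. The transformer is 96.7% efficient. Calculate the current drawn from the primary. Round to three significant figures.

I_p ≈ 88.6 A

V_s = 110000 × 212/1666 = 13998 V.
I_s = V_s/R = 13998/20.8 = 672.96 A.
P_out = V_s I_s = 13998 × 672.96 = 9.4198×10^6 W.
P_in = P_out/η = 9.4198×10^6/0.967 = 9.7413×10^6 W.
I_p = P_in/V_p = 9.7413×10^6/110000 = 88.6 A.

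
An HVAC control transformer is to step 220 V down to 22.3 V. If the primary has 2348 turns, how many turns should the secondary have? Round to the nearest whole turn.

N_s/N_p = V_s/V_p, so N_s = 2348 × 22.3/220 = 238.0 ≈ 238 turns.

N_s = 238 turns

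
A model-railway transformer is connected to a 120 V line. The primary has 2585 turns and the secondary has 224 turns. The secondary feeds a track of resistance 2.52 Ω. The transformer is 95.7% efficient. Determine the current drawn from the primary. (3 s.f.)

I_p ≈ 0.374 A

V_s = 120 × 224/2585 = 10.398 V.
I_s = V_s/R = 10.398/2.52 = 4.1264 A.
P_out = V_s I_s = 10.398 × 4.1264 = 42.908 W.
P_in = P_out/η = 42.908/0.957 = 44.836 W.
I_p = P_in/V_p = 44.836/120 = 0.374 A.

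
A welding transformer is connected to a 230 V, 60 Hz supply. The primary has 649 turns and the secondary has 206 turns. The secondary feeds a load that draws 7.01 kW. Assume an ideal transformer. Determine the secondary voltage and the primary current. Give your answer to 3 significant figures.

V_s = V_p × N_s/N_p = 230 × 206/649 = 73.005 V.
I_s = P/V_s = 7010/73.005 = 96.021 A.
I_p = I_s × N_s/N_p = 96.021 × 206/649 = 30.5 A.

V_s ≈ 73.0 V, I_p ≈ 30.5 A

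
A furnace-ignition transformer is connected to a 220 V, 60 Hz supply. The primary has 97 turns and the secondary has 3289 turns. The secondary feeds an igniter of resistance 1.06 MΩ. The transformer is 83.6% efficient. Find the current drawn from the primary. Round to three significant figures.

V_s = 220 × 3289/97 = 7459.6 V.
I_s = V_s/R = 7459.6/(1.06×10^6) = 0.0070373 A.
P_out = V_s I_s = 7459.6 × 0.0070373 = 52.496 W.
P_in = P_out/η = 52.496/0.836 = 62.794 W.
I_p = P_in/V_p = 62.794/220 = 0.285 A.

I_p ≈ 0.285 A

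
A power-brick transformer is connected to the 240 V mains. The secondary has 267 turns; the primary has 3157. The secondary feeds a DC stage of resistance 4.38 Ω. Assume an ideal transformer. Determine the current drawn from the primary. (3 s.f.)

I_p ≈ 0.392 A

V_s = V_p × N_s/N_p = 240 × 267/3157 = 20.298 V.
I_s = V_s/R = 20.298/4.38 = 4.6342 A.
For an ideal transformer I_p N_p = I_s N_s, so I_p = 4.6342 × 267/3157 = 0.392 A.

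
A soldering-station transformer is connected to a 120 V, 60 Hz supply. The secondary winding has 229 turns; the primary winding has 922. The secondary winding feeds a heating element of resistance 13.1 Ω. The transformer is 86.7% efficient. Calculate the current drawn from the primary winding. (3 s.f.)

V_s = 120 × 229/922 = 29.805 V.
I_s = V_s/R = 29.805/13.1 = 2.2752 A.
P_out = V_s I_s = 29.805 × 2.2752 = 67.811 W.
P_in = P_out/η = 67.811/0.867 = 78.213 W.
I_p = P_in/V_p = 78.213/120 = 0.652 A.

I_p ≈ 0.652 A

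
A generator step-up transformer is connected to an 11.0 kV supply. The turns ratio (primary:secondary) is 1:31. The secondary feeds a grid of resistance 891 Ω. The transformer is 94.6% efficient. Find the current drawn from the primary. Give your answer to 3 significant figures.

V_s = 11000 × 31/1 = 341000 V.
I_s = V_s/R = 341000/891 = 382.72 A.
P_out = V_s I_s = 341000 × 382.72 = 1.3051×10^8 W.
P_in = P_out/η = 1.3051×10^8/0.946 = 1.3796×10^8 W.
I_p = P_in/V_p = 1.3796×10^8/11000 = 12500 A.

I_p ≈ 12500 A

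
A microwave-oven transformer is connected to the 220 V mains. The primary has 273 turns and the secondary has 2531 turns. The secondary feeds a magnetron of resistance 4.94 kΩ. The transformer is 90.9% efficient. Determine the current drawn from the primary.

V_s = 220 × 2531/273 = 2039.6 V.
I_s = V_s/R = 2039.6/4940 = 0.41288 A.
P_out = V_s I_s = 2039.6 × 0.41288 = 842.13 W.
P_in = P_out/η = 842.13/0.909 = 926.43 W.
I_p = P_in/V_p = 926.43/220 = 4.21 A.

I_p ≈ 4.21 A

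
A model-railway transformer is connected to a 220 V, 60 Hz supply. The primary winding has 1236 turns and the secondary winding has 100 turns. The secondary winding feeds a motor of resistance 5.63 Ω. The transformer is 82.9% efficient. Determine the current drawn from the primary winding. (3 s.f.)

V_s = 220 × 100/1236 = 17.799 V.
I_s = V_s/R = 17.799/5.63 = 3.1615 A.
P_out = V_s I_s = 17.799 × 3.1615 = 56.273 W.
P_in = P_out/η = 56.273/0.829 = 67.881 W.
I_p = P_in/V_p = 67.881/220 = 0.309 A.

I_p ≈ 0.309 A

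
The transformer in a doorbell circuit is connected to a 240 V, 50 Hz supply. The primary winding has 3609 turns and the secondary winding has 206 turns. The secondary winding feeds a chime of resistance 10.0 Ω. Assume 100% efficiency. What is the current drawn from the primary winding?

V_s = V_p × N_s/N_p = 240 × 206/3609 = 13.699 V.
I_s = V_s/R = 13.699/10.0 = 1.3699 A.
For an ideal transformer I_p N_p = I_s N_s, so I_p = 1.3699 × 206/3609 = 0.0782 A.

I_p ≈ 0.0782 A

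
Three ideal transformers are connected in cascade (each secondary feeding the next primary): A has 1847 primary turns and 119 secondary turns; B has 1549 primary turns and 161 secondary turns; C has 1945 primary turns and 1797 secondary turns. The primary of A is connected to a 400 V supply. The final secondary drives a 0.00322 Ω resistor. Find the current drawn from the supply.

I_supply ≈ 4.76 A

Secondary of A: V = 400.00 × 119/1847 = 25.772 V.
Secondary of B: V = 25.772 × 161/1549 = 2.6786 V.
Secondary of C: V = 2.6786 × 1797/1945 = 2.4748 V.
I_load = 2.4748/0.00322 = 768.58 A, so P_out = 2.4748 × 768.58 = 1902.1 W.
All ideal ⇒ P_in = P_out, so I_supply = 1902.1/400 = 4.76 A.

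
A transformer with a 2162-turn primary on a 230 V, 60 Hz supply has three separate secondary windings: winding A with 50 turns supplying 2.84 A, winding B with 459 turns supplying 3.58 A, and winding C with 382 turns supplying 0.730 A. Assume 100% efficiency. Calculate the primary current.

V_A = 230 × 50/2162 = 5.3191 V; V_B = 230 × 459/2162 = 48.830 V; V_C = 230 × 382/2162 = 40.638 V.
P_out = V_A I_A + V_B I_B + V_C I_C = 5.3191×2.84 + 48.830×3.58 + 40.638×0.730 = 15.106 + 174.81 + 29.666 = 219.58 W.
Ideal ⇒ P_in = P_out, so I_p = P_out/V_p = 219.58/230 = 0.955 A.

I_p ≈ 0.955 A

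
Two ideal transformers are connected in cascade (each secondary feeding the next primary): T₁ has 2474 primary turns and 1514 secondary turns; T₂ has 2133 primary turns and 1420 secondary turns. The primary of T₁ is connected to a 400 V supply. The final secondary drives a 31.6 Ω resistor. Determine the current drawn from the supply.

Secondary of T₁: V = 400.00 × 1514/2474 = 244.79 V.
Secondary of T₂: V = 244.79 × 1420/2133 = 162.96 V.
I_load = 162.96/31.6 = 5.1570 A, so P_out = 162.96 × 5.1570 = 840.39 W.
All ideal ⇒ P_in = P_out, so I_supply = 840.39/400 = 2.10 A.

I_supply ≈ 2.10 A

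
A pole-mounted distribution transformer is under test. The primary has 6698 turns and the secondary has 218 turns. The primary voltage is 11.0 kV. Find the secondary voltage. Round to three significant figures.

V_s/V_p = N_s/N_p, so V_s = 11000 × 218/6698 = 358 V.

V_s ≈ 358 V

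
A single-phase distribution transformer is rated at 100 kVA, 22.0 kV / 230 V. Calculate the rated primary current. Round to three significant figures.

I_p ≈ 4.55 A

I_p = S/V_p = 100000/22000 = 4.55 A.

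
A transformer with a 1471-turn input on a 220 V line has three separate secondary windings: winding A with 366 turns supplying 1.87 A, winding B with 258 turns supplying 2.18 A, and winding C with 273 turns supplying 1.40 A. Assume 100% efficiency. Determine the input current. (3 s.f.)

V_A = 220 × 366/1471 = 54.738 V; V_B = 220 × 258/1471 = 38.586 V; V_C = 220 × 273/1471 = 40.829 V.
P_out = V_A I_A + V_B I_B + V_C I_C = 54.738×1.87 + 38.586×2.18 + 40.829×1.40 = 102.36 + 84.117 + 57.161 = 243.64 W.
Ideal ⇒ P_in = P_out, so I_in = P_out/V_in = 243.64/220 = 1.11 A.

I_in ≈ 1.11 A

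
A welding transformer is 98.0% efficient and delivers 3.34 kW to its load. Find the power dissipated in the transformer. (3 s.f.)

P_in = P_out/η = 3340/0.980 = 3408.16 W.
P_loss = P_in − P_out = 3408.16 − 3340 = 68.2 W.

P_loss ≈ 68.2 W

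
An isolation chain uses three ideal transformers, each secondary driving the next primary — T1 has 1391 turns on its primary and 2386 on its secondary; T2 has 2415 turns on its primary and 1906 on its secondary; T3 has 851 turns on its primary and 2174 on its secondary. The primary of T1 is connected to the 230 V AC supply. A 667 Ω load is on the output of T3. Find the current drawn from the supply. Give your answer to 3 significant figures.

I_supply ≈ 4.12 A

After T1: V = 230.00 × 2386/1391 = 394.52 V.
After T2: V = 394.52 × 1906/2415 = 311.37 V.
After T3: V = 311.37 × 2174/851 = 795.44 V.
I_load = 795.44/667 = 1.1926 A, so P_out = 795.44 × 1.1926 = 948.61 W.
All ideal ⇒ P_in = P_out, so I_supply = 948.61/230 = 4.12 A.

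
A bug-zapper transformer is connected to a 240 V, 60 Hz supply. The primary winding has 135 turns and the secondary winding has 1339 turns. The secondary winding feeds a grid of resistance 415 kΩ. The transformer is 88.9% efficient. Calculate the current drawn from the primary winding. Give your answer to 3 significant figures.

V_s = 240 × 1339/135 = 2380.4 V.
I_s = V_s/R = 2380.4/415000 = 0.0057360 A.
P_out = V_s I_s = 2380.4 × 0.0057360 = 13.654 W.
P_in = P_out/η = 13.654/0.889 = 15.359 W.
I_p = P_in/V_p = 15.359/240 = 0.0640 A.

I_p ≈ 0.0640 A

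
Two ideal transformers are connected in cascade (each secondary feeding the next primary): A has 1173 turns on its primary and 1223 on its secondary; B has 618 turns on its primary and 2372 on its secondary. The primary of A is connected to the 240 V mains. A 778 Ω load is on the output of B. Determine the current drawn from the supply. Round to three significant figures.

Secondary of A: V = 240.00 × 1223/1173 = 250.23 V.
Secondary of B: V = 250.23 × 2372/618 = 960.43 V.
I_load = 960.43/778 = 1.2345 A, so P_out = 960.43 × 1.2345 = 1185.6 W.
All ideal ⇒ P_in = P_out, so I_supply = 1185.6/240 = 4.94 A.

I_supply ≈ 4.94 A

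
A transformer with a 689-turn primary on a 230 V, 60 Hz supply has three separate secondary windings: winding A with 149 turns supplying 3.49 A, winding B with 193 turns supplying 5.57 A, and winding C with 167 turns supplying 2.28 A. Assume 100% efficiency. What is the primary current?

I_p ≈ 2.87 A

V_A = 230 × 149/689 = 49.739 V; V_B = 230 × 193/689 = 64.427 V; V_C = 230 × 167/689 = 55.747 V.
P_out = V_A I_A + V_B I_B + V_C I_C = 49.739×3.49 + 64.427×5.57 + 55.747×2.28 = 173.59 + 358.86 + 127.10 = 659.55 W.
Ideal ⇒ P_in = P_out, so I_p = P_out/V_p = 659.55/230 = 2.87 A.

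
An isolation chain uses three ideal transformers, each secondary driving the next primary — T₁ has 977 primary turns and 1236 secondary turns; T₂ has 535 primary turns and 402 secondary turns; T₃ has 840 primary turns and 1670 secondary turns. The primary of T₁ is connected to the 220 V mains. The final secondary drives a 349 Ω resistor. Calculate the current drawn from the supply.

I_supply ≈ 2.25 A

Secondary of T₁: V = 220.00 × 1236/977 = 278.32 V.
Secondary of T₂: V = 278.32 × 402/535 = 209.13 V.
Secondary of T₃: V = 209.13 × 1670/840 = 415.77 V.
I_load = 415.77/349 = 1.1913 A, so P_out = 415.77 × 1.1913 = 495.32 W.
All ideal ⇒ P_in = P_out, so I_supply = 495.32/220 = 2.25 A.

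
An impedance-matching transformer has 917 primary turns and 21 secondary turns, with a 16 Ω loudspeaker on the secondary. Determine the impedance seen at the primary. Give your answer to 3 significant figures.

Z_p ≈ 30500 Ω

Z_p = (N_p/N_s)² × Z_s = (917/21)² × 16 = 30500 Ω.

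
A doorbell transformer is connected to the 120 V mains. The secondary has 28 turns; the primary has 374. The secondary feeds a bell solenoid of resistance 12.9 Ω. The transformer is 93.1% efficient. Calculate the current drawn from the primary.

I_p ≈ 0.0560 A

V_s = 120 × 28/374 = 8.9840 V.
I_s = V_s/R = 8.9840/12.9 = 0.69643 A.
P_out = V_s I_s = 8.9840 × 0.69643 = 6.2567 W.
P_in = P_out/η = 6.2567/0.931 = 6.7204 W.
I_p = P_in/V_p = 6.7204/120 = 0.0560 A.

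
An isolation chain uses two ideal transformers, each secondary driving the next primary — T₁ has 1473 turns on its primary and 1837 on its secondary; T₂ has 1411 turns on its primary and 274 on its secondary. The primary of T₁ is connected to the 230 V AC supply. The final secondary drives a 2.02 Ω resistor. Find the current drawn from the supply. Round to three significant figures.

I_supply ≈ 6.68 A

After T₁: V = 230.00 × 1837/1473 = 286.84 V.
After T₂: V = 286.84 × 274/1411 = 55.700 V.
I_load = 55.700/2.02 = 27.574 A, so P_out = 55.700 × 27.574 = 1535.9 W.
All ideal ⇒ P_in = P_out, so I_supply = 1535.9/230 = 6.68 A.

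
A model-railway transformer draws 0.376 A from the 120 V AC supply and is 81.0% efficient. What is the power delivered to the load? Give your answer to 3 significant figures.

P_in = V_p I_p = 120 × 0.376 = 45.120 W.
P_out = η P_in = 0.810 × 45.120 = 36.5 W.

P_out ≈ 36.5 W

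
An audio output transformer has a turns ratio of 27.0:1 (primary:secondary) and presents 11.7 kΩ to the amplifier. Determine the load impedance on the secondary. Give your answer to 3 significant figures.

Z_s ≈ 16.0 Ω

Z_s = Z_p/(N_p/N_s)² = 11700/27.0² = 16.0 Ω.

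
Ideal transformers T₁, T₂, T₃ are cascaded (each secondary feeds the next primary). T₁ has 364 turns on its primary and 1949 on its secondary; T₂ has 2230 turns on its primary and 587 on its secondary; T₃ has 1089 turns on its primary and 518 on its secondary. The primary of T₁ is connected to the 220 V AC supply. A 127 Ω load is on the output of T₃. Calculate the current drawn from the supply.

After T₁: V = 220.00 × 1949/364 = 1178.0 V.
After T₂: V = 1178.0 × 587/2230 = 310.07 V.
After T₃: V = 310.07 × 518/1089 = 147.49 V.
I_load = 147.49/127 = 1.1614 A, so P_out = 147.49 × 1.1614 = 171.29 W.
All ideal ⇒ P_in = P_out, so I_supply = 171.29/220 = 0.779 A.

I_supply ≈ 0.779 A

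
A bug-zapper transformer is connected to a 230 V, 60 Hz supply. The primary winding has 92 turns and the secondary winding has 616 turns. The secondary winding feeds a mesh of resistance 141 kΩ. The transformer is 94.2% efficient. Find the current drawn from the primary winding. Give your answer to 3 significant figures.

V_s = 230 × 616/92 = 1540.0 V.
I_s = V_s/R = 1540.0/141000 = 0.010922 A.
P_out = V_s I_s = 1540.0 × 0.010922 = 16.820 W.
P_in = P_out/η = 16.820/0.942 = 17.855 W.
I_p = P_in/V_p = 17.855/230 = 0.0776 A.

I_p ≈ 0.0776 A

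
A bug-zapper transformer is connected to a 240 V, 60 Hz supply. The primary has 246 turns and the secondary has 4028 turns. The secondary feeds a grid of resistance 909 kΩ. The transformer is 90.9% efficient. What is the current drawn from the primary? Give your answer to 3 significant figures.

V_s = 240 × 4028/246 = 3929.8 V.
I_s = V_s/R = 3929.8/909000 = 0.0043232 A.
P_out = V_s I_s = 3929.8 × 0.0043232 = 16.989 W.
P_in = P_out/η = 16.989/0.909 = 18.690 W.
I_p = P_in/V_p = 18.690/240 = 0.0779 A.

I_p ≈ 0.0779 A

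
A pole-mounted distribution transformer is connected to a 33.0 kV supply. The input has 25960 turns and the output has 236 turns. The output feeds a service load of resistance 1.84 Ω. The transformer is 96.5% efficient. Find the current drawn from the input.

V_out = 33000 × 236/25960 = 300.00 V.
I_out = V_out/R = 300.00/1.84 = 163.04 A.
P_out = V_out I_out = 300.00 × 163.04 = 48913 W.
P_in = P_out/η = 48913/0.965 = 50687 W.
I_in = P_in/V_in = 50687/33000 = 1.54 A.

I_in ≈ 1.54 A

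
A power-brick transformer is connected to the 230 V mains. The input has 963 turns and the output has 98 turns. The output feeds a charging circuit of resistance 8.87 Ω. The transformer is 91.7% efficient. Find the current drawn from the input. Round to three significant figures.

V_out = 230 × 98/963 = 23.406 V.
I_out = V_out/R = 23.406/8.87 = 2.6388 A.
P_out = V_out I_out = 23.406 × 2.6388 = 61.763 W.
P_in = P_out/η = 61.763/0.917 = 67.354 W.
I_in = P_in/V_in = 67.354/230 = 0.293 A.

I_in ≈ 0.293 A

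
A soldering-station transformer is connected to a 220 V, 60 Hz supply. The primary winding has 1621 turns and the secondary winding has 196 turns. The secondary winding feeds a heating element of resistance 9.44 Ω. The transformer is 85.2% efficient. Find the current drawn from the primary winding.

V_s = 220 × 196/1621 = 26.601 V.
I_s = V_s/R = 26.601/9.44 = 2.8179 A.
P_out = V_s I_s = 26.601 × 2.8179 = 74.958 W.
P_in = P_out/η = 74.958/0.852 = 87.979 W.
I_p = P_in/V_p = 87.979/220 = 0.400 A.

I_p ≈ 0.400 A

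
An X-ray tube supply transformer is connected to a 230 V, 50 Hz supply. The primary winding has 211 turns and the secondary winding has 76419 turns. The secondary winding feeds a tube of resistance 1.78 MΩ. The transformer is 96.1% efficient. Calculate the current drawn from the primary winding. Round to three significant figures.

V_s = 230 × 76419/211 = 83300 V.
I_s = V_s/R = 83300/(1.78×10^6) = 0.046798 A.
P_out = V_s I_s = 83300 × 0.046798 = 3898.3 W.
P_in = P_out/η = 3898.3/0.961 = 4056.5 W.
I_p = P_in/V_p = 4056.5/230 = 17.6 A.

I_p ≈ 17.6 A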